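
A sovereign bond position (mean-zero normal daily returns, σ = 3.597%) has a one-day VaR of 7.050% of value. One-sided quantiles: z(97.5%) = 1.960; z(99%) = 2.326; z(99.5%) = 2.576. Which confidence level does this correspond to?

Implied z = VaR/σ = 7.050 / 3.597 = 1.960.
This matches z(97.5%) = 1.960.

97.5%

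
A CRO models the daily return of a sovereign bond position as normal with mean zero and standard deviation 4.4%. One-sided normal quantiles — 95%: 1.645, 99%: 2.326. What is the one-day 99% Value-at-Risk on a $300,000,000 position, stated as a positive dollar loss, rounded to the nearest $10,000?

$30,700,000

VaR = z·σ = 2.326 × 4.4% = 10.234%.
On $300,000,000: 0.10234 × $300,000,000 = $30,702,000.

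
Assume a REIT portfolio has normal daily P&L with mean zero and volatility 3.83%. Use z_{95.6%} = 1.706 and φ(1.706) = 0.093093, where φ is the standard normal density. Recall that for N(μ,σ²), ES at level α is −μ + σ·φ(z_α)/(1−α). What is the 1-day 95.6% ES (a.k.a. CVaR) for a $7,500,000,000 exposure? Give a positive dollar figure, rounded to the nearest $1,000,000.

$608,000,000

Tail multiplier: φ(z)/(1−α) = 0.093093 / 0.044 = 2.116.
ES = 3.83% × 2.116 = 8.104%.
On $7,500,000,000: 0.08104 × $7,500,000,000 = $607,800,000.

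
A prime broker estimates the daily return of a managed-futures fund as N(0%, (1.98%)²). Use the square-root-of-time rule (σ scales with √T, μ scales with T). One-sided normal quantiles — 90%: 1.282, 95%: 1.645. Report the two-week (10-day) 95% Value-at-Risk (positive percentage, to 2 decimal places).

σ_{10d} = 1.98% × √10 = 6.261%.
VaR = 1.645 × 6.261% = 10.299%.

10.30%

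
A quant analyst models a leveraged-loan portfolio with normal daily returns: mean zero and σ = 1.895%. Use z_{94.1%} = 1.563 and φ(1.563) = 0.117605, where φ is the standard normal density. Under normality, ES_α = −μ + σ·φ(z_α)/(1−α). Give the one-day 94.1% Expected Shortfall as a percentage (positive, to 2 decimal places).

Tail multiplier: φ(z)/(1−α) = 0.117605 / 0.059 = 1.993.
ES = 1.895% × 1.993 = 3.777%.

3.78%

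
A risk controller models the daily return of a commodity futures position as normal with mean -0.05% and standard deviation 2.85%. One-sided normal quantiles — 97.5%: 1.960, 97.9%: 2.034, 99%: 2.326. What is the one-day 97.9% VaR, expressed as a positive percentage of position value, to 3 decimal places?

5.847%

VaR = −μ + z·σ = −(-0.05%) + 2.034 × 2.85% = 5.847%.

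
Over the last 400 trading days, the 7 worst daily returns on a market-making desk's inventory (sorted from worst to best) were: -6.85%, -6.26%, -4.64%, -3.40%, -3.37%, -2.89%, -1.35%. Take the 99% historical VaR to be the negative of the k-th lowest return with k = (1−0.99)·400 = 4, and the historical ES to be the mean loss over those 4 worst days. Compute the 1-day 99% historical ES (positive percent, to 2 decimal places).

5.29%

The 4 worst returns sum to -21.15%.
ES = −(-21.15%) / 4 = 5.2875% ≈ 5.29%.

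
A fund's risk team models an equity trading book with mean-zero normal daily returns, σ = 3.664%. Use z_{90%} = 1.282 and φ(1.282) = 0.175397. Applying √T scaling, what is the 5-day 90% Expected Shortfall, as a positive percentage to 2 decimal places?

14.37%

σ_{5d} = 3.664% × √5 = 8.193%.
ES multiplier = φ(z)/(1−α) = 0.175397/0.1 = 1.754.
ES = 8.193% × 1.754 = 14.371%.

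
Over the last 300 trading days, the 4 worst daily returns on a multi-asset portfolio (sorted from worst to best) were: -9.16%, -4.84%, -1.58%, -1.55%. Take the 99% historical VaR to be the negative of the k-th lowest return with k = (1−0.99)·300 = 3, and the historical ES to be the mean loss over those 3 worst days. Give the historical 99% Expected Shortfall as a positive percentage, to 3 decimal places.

5.193%

The 3 worst returns sum to -15.58%.
ES = −(-15.58%) / 3 = 5.1933…% ≈ 5.193%.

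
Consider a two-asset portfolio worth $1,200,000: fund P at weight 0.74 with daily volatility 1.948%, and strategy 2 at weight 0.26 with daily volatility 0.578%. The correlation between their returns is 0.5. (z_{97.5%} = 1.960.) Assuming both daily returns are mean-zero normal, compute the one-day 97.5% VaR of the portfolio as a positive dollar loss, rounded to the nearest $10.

$35,800

σ_p² = 0.74²·1.948² + 0.26²·0.578² + 2·0.5·0.74·0.26·1.948·0.578 = 2.3172 (%²).
σ_p = √2.3172 = 1.522%.
VaR = 1.960 × 1.522% = 2.983%; on $1,200,000 that is $35,796.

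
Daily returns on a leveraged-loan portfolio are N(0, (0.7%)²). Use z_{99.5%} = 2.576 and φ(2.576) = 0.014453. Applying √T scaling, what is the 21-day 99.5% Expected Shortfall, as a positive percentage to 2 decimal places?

σ_{21d} = 0.7% × √21 = 3.208%.
ES multiplier = φ(z)/(1−α) = 0.014453/0.005 = 2.891.
ES = 3.208% × 2.891 = 9.274%.

9.27%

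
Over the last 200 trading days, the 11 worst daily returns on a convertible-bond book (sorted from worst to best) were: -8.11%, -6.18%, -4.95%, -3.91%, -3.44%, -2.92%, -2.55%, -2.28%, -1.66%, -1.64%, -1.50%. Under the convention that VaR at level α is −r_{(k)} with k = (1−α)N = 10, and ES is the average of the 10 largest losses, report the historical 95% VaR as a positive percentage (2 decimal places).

1.64%

k = 10; the 10th lowest return is -1.64%, so VaR = 1.64%.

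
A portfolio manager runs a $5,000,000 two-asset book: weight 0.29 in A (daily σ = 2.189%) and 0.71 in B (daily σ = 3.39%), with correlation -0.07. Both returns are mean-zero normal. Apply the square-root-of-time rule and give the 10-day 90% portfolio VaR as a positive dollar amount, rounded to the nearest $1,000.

σ_p = √(0.29²·2.189² + 0.71²·3.39² + 2·-0.07·0.29·0.71·2.189·3.39) = 2.446%.
σ_{10d} = 2.446% × √10 = 7.735%.
z(90%) = 1.282.
VaR = 1.282 × 7.735% = 9.916%; on $5,000,000 that is $495,800.

$496,000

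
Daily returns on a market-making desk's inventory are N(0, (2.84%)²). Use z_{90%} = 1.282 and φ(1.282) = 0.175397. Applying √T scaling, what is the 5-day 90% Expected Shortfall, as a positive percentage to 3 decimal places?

11.138%

σ_{5d} = 2.84% × √5 = 6.350%.
ES multiplier = φ(z)/(1−α) = 0.175397/0.1 = 1.754.
ES = 6.350% × 1.754 = 11.138%.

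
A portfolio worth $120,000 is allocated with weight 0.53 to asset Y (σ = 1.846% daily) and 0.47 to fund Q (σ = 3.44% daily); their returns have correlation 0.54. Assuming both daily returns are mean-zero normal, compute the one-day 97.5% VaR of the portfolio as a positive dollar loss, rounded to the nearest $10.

$5,400

σ_p² = 0.53²·1.846² + 0.47²·3.44² + 2·0.54·0.53·0.47·1.846·3.44 = 5.2797 (%²).
σ_p = √5.2797 = 2.298%.
At 97.5%, z = 1.960.
VaR = 1.960 × 2.298% = 4.504%; on $120,000 that is $5,405.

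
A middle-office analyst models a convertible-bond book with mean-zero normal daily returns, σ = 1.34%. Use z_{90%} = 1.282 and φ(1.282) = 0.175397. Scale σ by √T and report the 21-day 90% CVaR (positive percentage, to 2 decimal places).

σ_{21d} = 1.34% × √21 = 6.141%.
ES multiplier = φ(z)/(1−α) = 0.175397/0.1 = 1.754.
ES = 6.141% × 1.754 = 10.771%.

10.77%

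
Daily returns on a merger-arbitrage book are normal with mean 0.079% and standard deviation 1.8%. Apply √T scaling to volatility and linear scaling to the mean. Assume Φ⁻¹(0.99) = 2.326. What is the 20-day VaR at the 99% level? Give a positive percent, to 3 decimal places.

σ_{20d} = 1.8% × √20 = 8.050%; μ_{20d} = 20 × 0.079% = 1.580%.
VaR = −(1.580%) + 2.326 × 8.050% = 17.144%.

17.144%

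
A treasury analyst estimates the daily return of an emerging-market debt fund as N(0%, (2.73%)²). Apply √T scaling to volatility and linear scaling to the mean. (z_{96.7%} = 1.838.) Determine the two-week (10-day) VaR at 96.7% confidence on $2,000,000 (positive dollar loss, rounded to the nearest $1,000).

σ_{10d} = 2.73% × √10 = 8.633%.
VaR = 1.838 × 8.633% = 15.867%.
On $2,000,000: 0.15867 × $2,000,000 = $317,340.

$317,000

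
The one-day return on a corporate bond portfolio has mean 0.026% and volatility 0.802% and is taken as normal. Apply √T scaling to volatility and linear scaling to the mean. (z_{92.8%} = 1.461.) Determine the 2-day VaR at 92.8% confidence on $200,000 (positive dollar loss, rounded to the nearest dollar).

σ_{2d} = 0.802% × √2 = 1.134%; μ_{2d} = 2 × 0.026% = 0.052%.
VaR = −(0.052%) + 1.461 × 1.134% = 1.605%.
On $200,000: 0.01605 × $200,000 = $3,210.

$3,210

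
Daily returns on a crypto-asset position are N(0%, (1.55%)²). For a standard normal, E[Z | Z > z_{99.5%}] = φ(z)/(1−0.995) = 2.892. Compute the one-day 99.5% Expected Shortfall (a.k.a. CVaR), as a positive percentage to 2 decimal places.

ES = 1.55% × 2.892 = 4.483%.

4.48%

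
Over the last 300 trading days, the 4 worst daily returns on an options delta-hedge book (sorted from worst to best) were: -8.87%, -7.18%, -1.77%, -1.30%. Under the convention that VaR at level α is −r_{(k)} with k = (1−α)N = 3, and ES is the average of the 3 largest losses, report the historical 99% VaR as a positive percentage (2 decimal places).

1.77%

k = 3; the 3rd lowest return is -1.77%, so VaR = 1.77%.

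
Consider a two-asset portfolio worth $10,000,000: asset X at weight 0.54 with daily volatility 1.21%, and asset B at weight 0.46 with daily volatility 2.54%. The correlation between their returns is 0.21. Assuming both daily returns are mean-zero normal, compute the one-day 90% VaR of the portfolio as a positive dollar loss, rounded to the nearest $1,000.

$186,000

σ_p² = 0.54²·1.21² + 0.46²·2.54² + 2·0.21·0.54·0.46·1.21·2.54 = 2.1127 (%²).
σ_p = √2.1127 = 1.454%.
At 90%, z = 1.282.
VaR = 1.282 × 1.454% = 1.864%; on $10,000,000 that is $186,400.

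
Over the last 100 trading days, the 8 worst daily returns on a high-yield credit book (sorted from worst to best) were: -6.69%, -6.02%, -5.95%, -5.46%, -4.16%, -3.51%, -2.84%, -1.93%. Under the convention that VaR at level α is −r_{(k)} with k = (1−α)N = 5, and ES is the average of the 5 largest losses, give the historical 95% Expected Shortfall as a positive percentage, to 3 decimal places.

5.656%

The 5 worst returns sum to -28.28%.
ES = −(-28.28%) / 5 = 5.656%.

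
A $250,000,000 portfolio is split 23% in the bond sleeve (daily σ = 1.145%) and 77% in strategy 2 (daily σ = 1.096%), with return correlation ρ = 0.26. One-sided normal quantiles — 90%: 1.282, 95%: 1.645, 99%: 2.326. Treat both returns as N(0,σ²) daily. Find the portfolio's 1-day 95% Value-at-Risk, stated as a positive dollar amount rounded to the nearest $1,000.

$3,895,000

σ_p² = 0.23²·1.145² + 0.77²·1.096² + 2·0.26·0.23·0.77·1.145·1.096 = 0.8971 (%²).
σ_p = √0.8971 = 0.947%.
VaR = 1.645 × 0.947% = 1.558%; on $250,000,000 that is $3,895,000.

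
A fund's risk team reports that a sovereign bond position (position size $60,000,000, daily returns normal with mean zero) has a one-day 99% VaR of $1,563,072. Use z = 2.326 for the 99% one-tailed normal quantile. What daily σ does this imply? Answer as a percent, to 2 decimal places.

VaR as a fraction: $1,563,072 / $60,000,000 = 2.605%.
σ = VaR / z = 2.605% / 2.326 = 1.120%.

1.12%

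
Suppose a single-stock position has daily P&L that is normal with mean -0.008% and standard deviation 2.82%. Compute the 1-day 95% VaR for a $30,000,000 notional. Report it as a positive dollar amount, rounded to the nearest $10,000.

At 95% one-sided, z = 1.645.
VaR = −μ + z·σ = −(-0.008%) + 1.645 × 2.82% = 4.647%.
On $30,000,000: 0.04647 × $30,000,000 = $1,394,100.

$1,390,000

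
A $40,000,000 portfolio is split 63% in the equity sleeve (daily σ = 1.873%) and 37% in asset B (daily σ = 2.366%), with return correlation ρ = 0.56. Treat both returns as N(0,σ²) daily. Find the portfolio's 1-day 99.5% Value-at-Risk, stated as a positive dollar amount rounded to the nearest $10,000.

$1,880,000

σ_p² = 0.63²·1.873² + 0.37²·2.366² + 2·0.56·0.63·0.37·1.873·2.366 = 3.3157 (%²).
σ_p = √3.3157 = 1.821%.
At 99.5%, z = 2.576.
VaR = 2.576 × 1.821% = 4.691%; on $40,000,000 that is $1,876,400.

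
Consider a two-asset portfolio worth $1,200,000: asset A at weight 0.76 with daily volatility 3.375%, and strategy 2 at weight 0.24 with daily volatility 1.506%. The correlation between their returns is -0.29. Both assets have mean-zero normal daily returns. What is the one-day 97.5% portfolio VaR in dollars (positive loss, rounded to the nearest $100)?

$58,400

σ_p² = 0.76²·3.375² + 0.24²·1.506² + 2·-0.29·0.76·0.24·3.375·1.506 = 6.1721 (%²).
σ_p = √6.1721 = 2.484%.
At 97.5%, z = 1.960.
VaR = 1.960 × 2.484% = 4.869%; on $1,200,000 that is $58,428.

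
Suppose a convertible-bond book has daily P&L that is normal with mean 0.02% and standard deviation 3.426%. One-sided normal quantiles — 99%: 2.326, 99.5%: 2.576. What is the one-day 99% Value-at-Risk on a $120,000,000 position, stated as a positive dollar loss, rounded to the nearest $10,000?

$9,540,000

VaR = −μ + z·σ = −(0.02%) + 2.326 × 3.426% = 7.949%.
On $120,000,000: 0.07949 × $120,000,000 = $9,538,800.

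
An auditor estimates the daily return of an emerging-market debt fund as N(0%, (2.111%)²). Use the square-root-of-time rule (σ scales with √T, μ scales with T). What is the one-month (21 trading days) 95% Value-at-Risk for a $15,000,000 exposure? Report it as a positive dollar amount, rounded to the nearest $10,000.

$2,390,000

At 95%, z = 1.645.
σ_{21d} = 2.111% × √21 = 9.674%.
VaR = 1.645 × 9.674% = 15.914%.
On $15,000,000: 0.15914 × $15,000,000 = $2,387,100.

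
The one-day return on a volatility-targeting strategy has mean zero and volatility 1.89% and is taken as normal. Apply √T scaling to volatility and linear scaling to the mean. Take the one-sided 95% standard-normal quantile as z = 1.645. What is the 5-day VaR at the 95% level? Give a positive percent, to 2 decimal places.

6.95%

σ_{5d} = 1.89% × √5 = 4.226%.
VaR = 1.645 × 4.226% = 6.952%.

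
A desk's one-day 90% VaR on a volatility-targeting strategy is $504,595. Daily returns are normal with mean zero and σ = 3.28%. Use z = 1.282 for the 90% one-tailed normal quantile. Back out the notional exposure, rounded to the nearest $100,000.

$12,000,000

VaR as a fraction of value: z·σ = 1.282 × 3.28% = 4.20496%.
Position = $504,595 / 0.0420496 = $11,999,995.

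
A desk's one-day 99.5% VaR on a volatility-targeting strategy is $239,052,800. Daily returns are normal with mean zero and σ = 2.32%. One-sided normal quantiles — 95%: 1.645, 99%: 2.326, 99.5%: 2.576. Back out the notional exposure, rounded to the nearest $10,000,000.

VaR as a fraction of value: z·σ = 2.576 × 2.32% = 5.97632%.
Position = $239,052,800 / 0.0597632 = $4,000,000,000.

$4,000,000,000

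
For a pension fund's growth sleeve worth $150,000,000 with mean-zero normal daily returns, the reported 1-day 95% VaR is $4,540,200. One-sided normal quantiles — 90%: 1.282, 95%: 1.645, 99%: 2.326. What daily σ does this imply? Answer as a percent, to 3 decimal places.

VaR as a fraction: $4,540,200 / $150,000,000 = 3.027%.
σ = VaR / z = 3.027% / 1.645 = 1.840%.

1.840%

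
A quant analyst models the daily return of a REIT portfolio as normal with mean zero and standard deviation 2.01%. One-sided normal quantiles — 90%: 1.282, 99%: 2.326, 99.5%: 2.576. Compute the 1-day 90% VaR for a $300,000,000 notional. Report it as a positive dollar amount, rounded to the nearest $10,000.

$7,730,000

VaR = z·σ = 1.282 × 2.01% = 2.577%.
On $300,000,000: 0.02577 × $300,000,000 = $7,731,000.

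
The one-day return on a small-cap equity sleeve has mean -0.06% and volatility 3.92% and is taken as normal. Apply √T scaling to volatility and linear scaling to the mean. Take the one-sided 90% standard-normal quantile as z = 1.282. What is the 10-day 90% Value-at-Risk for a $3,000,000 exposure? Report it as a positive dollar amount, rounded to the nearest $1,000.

$495,000

σ_{10d} = 3.92% × √10 = 12.396%; μ_{10d} = 10 × -0.06% = -0.600%.
VaR = −(-0.600%) + 1.282 × 12.396% = 16.492%.
On $3,000,000: 0.16492 × $3,000,000 = $494,760.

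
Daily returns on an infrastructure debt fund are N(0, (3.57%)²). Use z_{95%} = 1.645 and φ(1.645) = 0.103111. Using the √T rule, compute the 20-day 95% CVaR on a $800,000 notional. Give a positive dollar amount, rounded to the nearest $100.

σ_{20d} = 3.57% × √20 = 15.966%.
ES multiplier = φ(z)/(1−α) = 0.103111/0.05 = 2.062.
ES = 15.966% × 2.062 = 32.922%; on $800,000: $263,376.

$263,400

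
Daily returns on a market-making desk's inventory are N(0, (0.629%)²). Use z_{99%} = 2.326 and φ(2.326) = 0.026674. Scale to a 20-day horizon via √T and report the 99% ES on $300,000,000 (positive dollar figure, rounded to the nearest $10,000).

$22,510,000

σ_{20d} = 0.629% × √20 = 2.813%.
ES multiplier = φ(z)/(1−α) = 0.026674/0.01 = 2.667.
ES = 2.813% × 2.667 = 7.502%; on $300,000,000: $22,506,000.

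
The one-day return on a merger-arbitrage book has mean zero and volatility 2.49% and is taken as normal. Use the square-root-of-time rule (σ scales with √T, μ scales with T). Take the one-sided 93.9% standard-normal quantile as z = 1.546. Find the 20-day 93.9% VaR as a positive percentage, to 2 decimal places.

17.22%

σ_{20d} = 2.49% × √20 = 11.136%.
VaR = 1.546 × 11.136% = 17.216%.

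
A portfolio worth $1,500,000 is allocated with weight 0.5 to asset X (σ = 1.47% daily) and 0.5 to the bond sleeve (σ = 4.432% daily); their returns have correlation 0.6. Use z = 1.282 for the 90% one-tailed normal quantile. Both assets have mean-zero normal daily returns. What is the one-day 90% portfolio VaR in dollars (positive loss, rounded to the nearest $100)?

$52,300

σ_p² = 0.5²·1.47² + 0.5²·4.432² + 2·0.6·0.5·0.5·1.47·4.432 = 7.4054 (%²).
σ_p = √7.4054 = 2.721%.
VaR = 1.282 × 2.721% = 3.488%; on $1,500,000 that is $52,320.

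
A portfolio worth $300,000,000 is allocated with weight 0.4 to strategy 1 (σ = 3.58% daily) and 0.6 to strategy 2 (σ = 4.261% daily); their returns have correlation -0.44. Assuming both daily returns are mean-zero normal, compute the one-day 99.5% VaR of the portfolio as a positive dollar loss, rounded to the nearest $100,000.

σ_p² = 0.4²·3.58² + 0.6²·4.261² + 2·-0.44·0.4·0.6·3.58·4.261 = 5.3651 (%²).
σ_p = √5.3651 = 2.316%.
At 99.5%, z = 2.576.
VaR = 2.576 × 2.316% = 5.966%; on $300,000,000 that is $17,898,000.

$17,900,000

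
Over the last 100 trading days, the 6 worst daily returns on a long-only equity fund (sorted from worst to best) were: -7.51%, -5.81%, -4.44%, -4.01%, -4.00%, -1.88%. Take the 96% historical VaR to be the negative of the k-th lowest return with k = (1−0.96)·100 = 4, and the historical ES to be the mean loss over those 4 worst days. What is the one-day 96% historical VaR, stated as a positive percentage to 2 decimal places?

4.01%

k = 4; the 4th lowest return is -4.01%, so VaR = 4.01%.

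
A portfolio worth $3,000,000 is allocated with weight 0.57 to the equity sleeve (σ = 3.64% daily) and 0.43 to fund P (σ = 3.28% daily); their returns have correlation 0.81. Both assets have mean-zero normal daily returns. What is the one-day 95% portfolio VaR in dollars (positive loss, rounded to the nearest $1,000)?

$164,000

σ_p² = 0.57²·3.64² + 0.43²·3.28² + 2·0.81·0.57·0.43·3.64·3.28 = 11.0346 (%²).
σ_p = √11.0346 = 3.322%.
At 95%, z = 1.645.
VaR = 1.645 × 3.322% = 5.465%; on $3,000,000 that is $163,950.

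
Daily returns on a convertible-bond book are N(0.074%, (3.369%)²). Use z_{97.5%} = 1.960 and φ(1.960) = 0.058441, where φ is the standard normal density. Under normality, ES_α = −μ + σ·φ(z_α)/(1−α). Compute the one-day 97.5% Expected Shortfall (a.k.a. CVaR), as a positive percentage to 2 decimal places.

7.80%

Tail multiplier: φ(z)/(1−α) = 0.058441 / 0.025 = 2.338.
ES = −(0.074%) + 3.369% × 2.338 = 7.803%.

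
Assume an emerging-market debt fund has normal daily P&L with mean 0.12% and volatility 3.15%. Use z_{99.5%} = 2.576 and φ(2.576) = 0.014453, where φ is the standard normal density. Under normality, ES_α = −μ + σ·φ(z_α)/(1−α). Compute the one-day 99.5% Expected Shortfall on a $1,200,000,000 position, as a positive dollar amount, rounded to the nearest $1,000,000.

$108,000,000

Tail multiplier: φ(z)/(1−α) = 0.014453 / 0.005 = 2.891.
ES = −(0.12%) + 3.15% × 2.891 = 8.987%.
On $1,200,000,000: 0.08987 × $1,200,000,000 = $107,844,000.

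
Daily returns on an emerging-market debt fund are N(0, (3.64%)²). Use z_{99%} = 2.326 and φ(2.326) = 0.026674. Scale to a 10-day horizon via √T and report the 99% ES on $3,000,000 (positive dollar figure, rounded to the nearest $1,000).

$921,000

σ_{10d} = 3.64% × √10 = 11.511%.
ES multiplier = φ(z)/(1−α) = 0.026674/0.01 = 2.667.
ES = 11.511% × 2.667 = 30.700%; on $3,000,000: $921,000.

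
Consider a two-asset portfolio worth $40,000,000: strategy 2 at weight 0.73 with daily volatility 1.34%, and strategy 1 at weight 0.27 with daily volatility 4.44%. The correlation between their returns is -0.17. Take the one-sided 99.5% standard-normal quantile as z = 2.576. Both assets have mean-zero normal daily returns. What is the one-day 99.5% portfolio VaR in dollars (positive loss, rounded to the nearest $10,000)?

σ_p² = 0.73²·1.34² + 0.27²·4.44² + 2·-0.17·0.73·0.27·1.34·4.44 = 1.9953 (%²).
σ_p = √1.9953 = 1.413%.
VaR = 2.576 × 1.413% = 3.640%; on $40,000,000 that is $1,456,000.

$1,460,000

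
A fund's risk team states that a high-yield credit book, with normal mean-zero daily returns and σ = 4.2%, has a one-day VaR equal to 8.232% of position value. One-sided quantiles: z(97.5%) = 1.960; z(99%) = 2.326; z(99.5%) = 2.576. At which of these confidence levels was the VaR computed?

97.5%

Implied z = VaR/σ = 8.232 / 4.2 = 1.960.
This matches z(97.5%) = 1.960.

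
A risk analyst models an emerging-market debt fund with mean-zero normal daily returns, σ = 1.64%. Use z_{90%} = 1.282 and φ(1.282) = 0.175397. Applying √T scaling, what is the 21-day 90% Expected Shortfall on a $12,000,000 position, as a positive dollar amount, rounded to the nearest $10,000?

σ_{21d} = 1.64% × √21 = 7.515%.
ES multiplier = φ(z)/(1−α) = 0.175397/0.1 = 1.754.
ES = 7.515% × 1.754 = 13.181%; on $12,000,000: $1,581,720.

$1,580,000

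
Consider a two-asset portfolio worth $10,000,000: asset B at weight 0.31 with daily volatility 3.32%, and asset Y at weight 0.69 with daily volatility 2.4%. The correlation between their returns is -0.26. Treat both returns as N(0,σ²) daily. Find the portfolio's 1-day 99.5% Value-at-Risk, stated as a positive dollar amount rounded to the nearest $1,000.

$440,000

σ_p² = 0.31²·3.32² + 0.69²·2.4² + 2·-0.26·0.31·0.69·3.32·2.4 = 2.9153 (%²).
σ_p = √2.9153 = 1.707%.
At 99.5%, z = 2.576.
VaR = 2.576 × 1.707% = 4.397%; on $10,000,000 that is $439,700.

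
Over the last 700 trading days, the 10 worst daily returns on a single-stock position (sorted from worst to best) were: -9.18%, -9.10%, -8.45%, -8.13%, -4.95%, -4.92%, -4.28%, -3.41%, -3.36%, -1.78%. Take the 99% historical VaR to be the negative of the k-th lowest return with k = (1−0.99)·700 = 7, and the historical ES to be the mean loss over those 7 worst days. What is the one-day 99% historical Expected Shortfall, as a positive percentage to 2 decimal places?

7.00%

The 7 worst returns sum to -49.01%.
ES = −(-49.01%) / 7 = 7.0014…% ≈ 7.00%.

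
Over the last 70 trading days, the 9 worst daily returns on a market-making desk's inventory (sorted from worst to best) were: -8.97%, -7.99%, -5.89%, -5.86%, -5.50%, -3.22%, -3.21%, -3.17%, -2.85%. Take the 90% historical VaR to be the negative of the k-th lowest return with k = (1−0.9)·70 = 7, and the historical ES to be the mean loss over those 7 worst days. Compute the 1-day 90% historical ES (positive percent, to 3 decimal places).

5.806%

The 7 worst returns sum to -40.64%.
ES = −(-40.64%) / 7 = 5.8057…% ≈ 5.806%.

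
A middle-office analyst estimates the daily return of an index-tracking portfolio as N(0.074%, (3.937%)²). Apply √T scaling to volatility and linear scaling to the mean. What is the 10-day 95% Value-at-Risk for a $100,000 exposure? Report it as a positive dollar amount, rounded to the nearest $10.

At 95%, z = 1.645.
σ_{10d} = 3.937% × √10 = 12.450%; μ_{10d} = 10 × 0.074% = 0.740%.
VaR = −(0.740%) + 1.645 × 12.450% = 19.740%.
On $100,000: 0.19740 × $100,000 = $19,740.

$19,740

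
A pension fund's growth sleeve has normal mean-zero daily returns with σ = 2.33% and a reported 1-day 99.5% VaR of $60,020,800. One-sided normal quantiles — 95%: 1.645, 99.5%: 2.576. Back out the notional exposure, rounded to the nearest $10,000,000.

$1,000,000,000

VaR as a fraction of value: z·σ = 2.576 × 2.33% = 6.00208%.
Position = $60,020,800 / 0.0600208 = $1,000,000,000.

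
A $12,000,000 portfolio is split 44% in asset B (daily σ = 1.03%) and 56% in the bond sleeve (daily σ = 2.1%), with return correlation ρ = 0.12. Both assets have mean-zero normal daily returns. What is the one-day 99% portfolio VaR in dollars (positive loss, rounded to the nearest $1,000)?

σ_p² = 0.44²·1.03² + 0.56²·2.1² + 2·0.12·0.44·0.56·1.03·2.1 = 1.7163 (%²).
σ_p = √1.7163 = 1.310%.
At 99%, z = 2.326.
VaR = 2.326 × 1.310% = 3.047%; on $12,000,000 that is $365,640.

$366,000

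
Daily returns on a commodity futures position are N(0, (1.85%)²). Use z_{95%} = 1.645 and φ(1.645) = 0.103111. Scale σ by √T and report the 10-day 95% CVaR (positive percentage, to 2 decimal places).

12.06%

σ_{10d} = 1.85% × √10 = 5.850%.
ES multiplier = φ(z)/(1−α) = 0.103111/0.05 = 2.062.
ES = 5.850% × 2.062 = 12.063%.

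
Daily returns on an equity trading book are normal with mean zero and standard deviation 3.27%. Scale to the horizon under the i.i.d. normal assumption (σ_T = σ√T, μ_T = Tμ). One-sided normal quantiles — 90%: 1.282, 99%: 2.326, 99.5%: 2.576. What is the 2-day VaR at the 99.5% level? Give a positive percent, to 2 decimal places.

11.91%

σ_{2d} = 3.27% × √2 = 4.624%.
VaR = 2.576 × 4.624% = 11.911%.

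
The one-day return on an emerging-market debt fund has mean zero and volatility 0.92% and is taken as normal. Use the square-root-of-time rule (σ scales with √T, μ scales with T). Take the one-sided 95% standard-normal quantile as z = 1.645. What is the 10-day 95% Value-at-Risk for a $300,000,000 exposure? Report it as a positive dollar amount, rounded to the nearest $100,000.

$14,400,000

σ_{10d} = 0.92% × √10 = 2.909%.
VaR = 1.645 × 2.909% = 4.785%.
On $300,000,000: 0.04785 × $300,000,000 = $14,355,000.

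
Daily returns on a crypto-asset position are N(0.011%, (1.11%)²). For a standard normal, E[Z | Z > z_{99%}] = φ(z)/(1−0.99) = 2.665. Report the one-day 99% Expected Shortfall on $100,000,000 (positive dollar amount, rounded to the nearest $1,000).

$2,947,000

ES = −(0.011%) + 1.11% × 2.665 = 2.947%.
On $100,000,000: 0.02947 × $100,000,000 = $2,947,000.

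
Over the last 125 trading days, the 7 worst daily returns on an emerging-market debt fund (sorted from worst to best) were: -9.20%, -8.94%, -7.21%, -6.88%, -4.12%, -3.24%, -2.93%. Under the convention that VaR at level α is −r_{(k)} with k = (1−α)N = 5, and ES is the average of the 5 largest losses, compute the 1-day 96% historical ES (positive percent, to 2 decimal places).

The 5 worst returns sum to -36.35%.
ES = −(-36.35%) / 5 = 7.27%.

7.27%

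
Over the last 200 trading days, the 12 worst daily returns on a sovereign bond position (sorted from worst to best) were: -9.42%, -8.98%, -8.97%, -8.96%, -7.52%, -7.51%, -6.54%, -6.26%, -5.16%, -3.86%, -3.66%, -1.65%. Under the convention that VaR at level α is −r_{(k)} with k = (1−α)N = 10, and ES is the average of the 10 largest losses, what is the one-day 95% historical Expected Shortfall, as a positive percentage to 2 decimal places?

7.32%

The 10 worst returns sum to -73.18%.
ES = −(-73.18%) / 10 = 7.318% ≈ 7.32%.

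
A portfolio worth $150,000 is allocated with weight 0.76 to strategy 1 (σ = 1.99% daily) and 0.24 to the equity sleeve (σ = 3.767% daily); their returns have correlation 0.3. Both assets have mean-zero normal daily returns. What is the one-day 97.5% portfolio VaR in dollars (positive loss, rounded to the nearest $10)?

σ_p² = 0.76²·1.99² + 0.24²·3.767² + 2·0.3·0.76·0.24·1.99·3.767 = 3.9251 (%²).
σ_p = √3.9251 = 1.981%.
At 97.5%, z = 1.960.
VaR = 1.960 × 1.981% = 3.883%; on $150,000 that is $5,825.

$5,820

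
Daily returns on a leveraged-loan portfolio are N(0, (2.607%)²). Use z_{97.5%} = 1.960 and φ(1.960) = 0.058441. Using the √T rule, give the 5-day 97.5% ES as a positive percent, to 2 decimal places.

σ_{5d} = 2.607% × √5 = 5.829%.
ES multiplier = φ(z)/(1−α) = 0.058441/0.025 = 2.338.
ES = 5.829% × 2.338 = 13.628%.

13.63%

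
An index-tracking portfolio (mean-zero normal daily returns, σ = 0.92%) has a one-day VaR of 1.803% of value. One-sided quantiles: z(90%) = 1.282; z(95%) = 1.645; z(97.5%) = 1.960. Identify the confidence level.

97.5%

Implied z = VaR/σ = 1.803 / 0.92 = 1.960.
This matches z(97.5%) = 1.960.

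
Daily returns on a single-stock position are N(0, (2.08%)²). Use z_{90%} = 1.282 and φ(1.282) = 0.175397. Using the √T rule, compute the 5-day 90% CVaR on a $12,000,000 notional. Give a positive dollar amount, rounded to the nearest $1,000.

$979,000

σ_{5d} = 2.08% × √5 = 4.651%.
ES multiplier = φ(z)/(1−α) = 0.175397/0.1 = 1.754.
ES = 4.651% × 1.754 = 8.158%; on $12,000,000: $978,960.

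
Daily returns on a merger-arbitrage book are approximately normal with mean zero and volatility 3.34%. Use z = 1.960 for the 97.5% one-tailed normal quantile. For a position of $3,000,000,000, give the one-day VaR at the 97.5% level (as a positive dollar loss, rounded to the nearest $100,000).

$196,400,000

VaR = z·σ = 1.960 × 3.34% = 6.546%.
On $3,000,000,000: 0.06546 × $3,000,000,000 = $196,380,000.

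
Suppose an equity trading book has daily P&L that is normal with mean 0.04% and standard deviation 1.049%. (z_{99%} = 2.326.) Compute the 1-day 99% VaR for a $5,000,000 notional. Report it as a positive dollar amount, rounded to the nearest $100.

VaR = −μ + z·σ = −(0.04%) + 2.326 × 1.049% = 2.400%.
On $5,000,000: 0.02400 × $5,000,000 = $120,000.

$120,000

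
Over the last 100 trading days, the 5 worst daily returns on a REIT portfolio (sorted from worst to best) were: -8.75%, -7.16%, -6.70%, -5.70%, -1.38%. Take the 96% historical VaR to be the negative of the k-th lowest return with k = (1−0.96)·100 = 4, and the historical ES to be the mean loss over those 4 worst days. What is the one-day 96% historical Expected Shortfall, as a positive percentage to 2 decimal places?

The 4 worst returns sum to -28.31%.
ES = −(-28.31%) / 4 = 7.0775% ≈ 7.08%.

7.08%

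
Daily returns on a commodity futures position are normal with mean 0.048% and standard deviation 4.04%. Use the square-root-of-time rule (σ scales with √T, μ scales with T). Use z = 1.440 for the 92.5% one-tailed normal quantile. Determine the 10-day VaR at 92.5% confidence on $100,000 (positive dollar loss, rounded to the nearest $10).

$17,920

σ_{10d} = 4.04% × √10 = 12.776%; μ_{10d} = 10 × 0.048% = 0.480%.
VaR = −(0.480%) + 1.440 × 12.776% = 17.917%.
On $100,000: 0.17917 × $100,000 = $17,917.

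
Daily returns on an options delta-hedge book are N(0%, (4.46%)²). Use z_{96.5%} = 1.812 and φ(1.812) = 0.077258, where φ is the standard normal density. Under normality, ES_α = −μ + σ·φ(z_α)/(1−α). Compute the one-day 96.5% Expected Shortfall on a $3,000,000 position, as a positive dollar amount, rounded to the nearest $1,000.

Tail multiplier: φ(z)/(1−α) = 0.077258 / 0.035 = 2.207.
ES = 4.46% × 2.207 = 9.843%.
On $3,000,000: 0.09843 × $3,000,000 = $295,290.

$295,000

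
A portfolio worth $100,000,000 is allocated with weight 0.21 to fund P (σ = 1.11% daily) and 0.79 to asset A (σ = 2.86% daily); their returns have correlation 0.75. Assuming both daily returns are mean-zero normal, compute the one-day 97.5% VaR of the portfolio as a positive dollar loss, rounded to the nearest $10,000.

σ_p² = 0.21²·1.11² + 0.79²·2.86² + 2·0.75·0.21·0.79·1.11·2.86 = 5.9492 (%²).
σ_p = √5.9492 = 2.439%.
At 97.5%, z = 1.960.
VaR = 1.960 × 2.439% = 4.780%; on $100,000,000 that is $4,780,000.

$4,780,000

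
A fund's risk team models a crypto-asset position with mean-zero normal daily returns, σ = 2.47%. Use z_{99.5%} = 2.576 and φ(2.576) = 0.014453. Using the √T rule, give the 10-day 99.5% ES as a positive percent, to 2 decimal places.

σ_{10d} = 2.47% × √10 = 7.811%.
ES multiplier = φ(z)/(1−α) = 0.014453/0.005 = 2.891.
ES = 7.811% × 2.891 = 22.582%.

22.58%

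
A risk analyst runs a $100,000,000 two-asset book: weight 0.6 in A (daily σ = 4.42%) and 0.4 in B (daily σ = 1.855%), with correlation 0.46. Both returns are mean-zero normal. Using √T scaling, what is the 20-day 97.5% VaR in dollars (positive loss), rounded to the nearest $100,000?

$26,900,000

σ_p = √(0.6²·4.42² + 0.4²·1.855² + 2·0.46·0.6·0.4·4.42·1.855) = 3.065%.
σ_{20d} = 3.065% × √20 = 13.707%.
z(97.5%) = 1.960.
VaR = 1.960 × 13.707% = 26.866%; on $100,000,000 that is $26,866,000.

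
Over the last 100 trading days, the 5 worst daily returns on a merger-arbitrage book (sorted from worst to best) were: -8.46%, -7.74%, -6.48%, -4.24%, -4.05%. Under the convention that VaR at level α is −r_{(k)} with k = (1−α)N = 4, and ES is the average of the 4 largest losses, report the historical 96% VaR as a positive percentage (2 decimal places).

4.24%

k = 4; the 4th lowest return is -4.24%, so VaR = 4.24%.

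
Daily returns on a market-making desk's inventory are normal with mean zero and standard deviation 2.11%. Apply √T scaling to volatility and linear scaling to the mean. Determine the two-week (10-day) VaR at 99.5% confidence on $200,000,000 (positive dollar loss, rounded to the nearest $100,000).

At 99.5%, z = 2.576.
σ_{10d} = 2.11% × √10 = 6.672%.
VaR = 2.576 × 6.672% = 17.187%.
On $200,000,000: 0.17187 × $200,000,000 = $34,374,000.

$34,400,000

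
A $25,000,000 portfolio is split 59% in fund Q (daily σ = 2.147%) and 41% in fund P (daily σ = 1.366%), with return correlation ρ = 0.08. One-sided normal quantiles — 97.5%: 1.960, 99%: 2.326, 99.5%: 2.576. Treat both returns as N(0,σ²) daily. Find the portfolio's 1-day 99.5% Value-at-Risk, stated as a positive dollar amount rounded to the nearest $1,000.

σ_p² = 0.59²·2.147² + 0.41²·1.366² + 2·0.08·0.59·0.41·2.147·1.366 = 2.0318 (%²).
σ_p = √2.0318 = 1.425%.
VaR = 2.576 × 1.425% = 3.671%; on $25,000,000 that is $917,750.

$918,000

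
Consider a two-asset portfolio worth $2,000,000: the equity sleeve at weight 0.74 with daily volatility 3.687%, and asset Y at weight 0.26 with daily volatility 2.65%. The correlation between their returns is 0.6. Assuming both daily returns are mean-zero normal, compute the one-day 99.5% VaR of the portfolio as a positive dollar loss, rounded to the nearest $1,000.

$164,000

σ_p² = 0.74²·3.687² + 0.26²·2.65² + 2·0.6·0.74·0.26·3.687·2.65 = 10.1746 (%²).
σ_p = √10.1746 = 3.190%.
At 99.5%, z = 2.576.
VaR = 2.576 × 3.190% = 8.217%; on $2,000,000 that is $164,340.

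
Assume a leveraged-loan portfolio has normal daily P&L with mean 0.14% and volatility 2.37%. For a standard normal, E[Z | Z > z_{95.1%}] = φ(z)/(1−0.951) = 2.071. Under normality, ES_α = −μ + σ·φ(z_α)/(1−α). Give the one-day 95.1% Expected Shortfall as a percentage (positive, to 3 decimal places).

4.768%

ES = −(0.14%) + 2.37% × 2.071 = 4.768%.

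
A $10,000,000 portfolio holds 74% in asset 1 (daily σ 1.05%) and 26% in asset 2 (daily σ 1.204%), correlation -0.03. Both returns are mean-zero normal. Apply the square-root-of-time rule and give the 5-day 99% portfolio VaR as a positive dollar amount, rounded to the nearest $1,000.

$431,000

σ_p = √(0.74²·1.05² + 0.26²·1.204² + 2·-0.03·0.74·0.26·1.05·1.204) = 0.829%.
σ_{5d} = 0.829% × √5 = 1.854%.
z(99%) = 2.326.
VaR = 2.326 × 1.854% = 4.312%; on $10,000,000 that is $431,200.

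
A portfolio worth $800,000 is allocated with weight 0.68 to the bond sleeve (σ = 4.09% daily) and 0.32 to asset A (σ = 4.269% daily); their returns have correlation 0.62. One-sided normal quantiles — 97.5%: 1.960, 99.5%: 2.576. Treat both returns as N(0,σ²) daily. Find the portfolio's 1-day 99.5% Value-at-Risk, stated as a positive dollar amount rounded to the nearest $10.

$77,960

σ_p² = 0.68²·4.09² + 0.32²·4.269² + 2·0.62·0.68·0.32·4.09·4.269 = 14.3124 (%²).
σ_p = √14.3124 = 3.783%.
VaR = 2.576 × 3.783% = 9.745%; on $800,000 that is $77,960.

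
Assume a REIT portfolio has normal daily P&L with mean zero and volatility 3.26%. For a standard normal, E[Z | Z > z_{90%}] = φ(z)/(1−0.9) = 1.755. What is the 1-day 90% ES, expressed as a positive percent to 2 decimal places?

ES = 3.26% × 1.755 = 5.721%.

5.72%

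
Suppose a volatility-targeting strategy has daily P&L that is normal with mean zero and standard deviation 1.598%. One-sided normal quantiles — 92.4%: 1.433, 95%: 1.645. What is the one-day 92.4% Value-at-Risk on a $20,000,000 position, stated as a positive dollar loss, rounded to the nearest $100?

VaR = z·σ = 1.433 × 1.598% = 2.290%.
On $20,000,000: 0.02290 × $20,000,000 = $458,000.

$458,000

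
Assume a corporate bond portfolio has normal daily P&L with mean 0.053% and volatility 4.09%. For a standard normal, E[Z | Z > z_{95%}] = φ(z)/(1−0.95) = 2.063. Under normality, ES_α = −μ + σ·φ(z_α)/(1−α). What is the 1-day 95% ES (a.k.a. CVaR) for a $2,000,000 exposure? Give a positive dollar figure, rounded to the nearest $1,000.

$168,000

ES = −(0.053%) + 4.09% × 2.063 = 8.385%.
On $2,000,000: 0.08385 × $2,000,000 = $167,700.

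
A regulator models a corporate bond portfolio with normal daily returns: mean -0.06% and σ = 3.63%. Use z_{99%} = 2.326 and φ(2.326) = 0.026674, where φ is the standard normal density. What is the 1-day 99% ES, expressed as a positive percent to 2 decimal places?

Tail multiplier: φ(z)/(1−α) = 0.026674 / 0.01 = 2.667.
ES = −(-0.06%) + 3.63% × 2.667 = 9.741%.

9.74%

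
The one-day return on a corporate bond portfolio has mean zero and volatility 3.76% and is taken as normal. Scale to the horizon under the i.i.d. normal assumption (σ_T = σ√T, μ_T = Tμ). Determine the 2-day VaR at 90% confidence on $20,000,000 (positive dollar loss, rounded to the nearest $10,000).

$1,360,000

At 90%, z = 1.282.
σ_{2d} = 3.76% × √2 = 5.317%.
VaR = 1.282 × 5.317% = 6.816%.
On $20,000,000: 0.06816 × $20,000,000 = $1,363,200.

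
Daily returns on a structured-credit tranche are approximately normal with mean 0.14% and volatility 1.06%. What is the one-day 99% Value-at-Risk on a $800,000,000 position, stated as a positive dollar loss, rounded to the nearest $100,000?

At 99% one-sided, z = 2.326.
VaR = −μ + z·σ = −(0.14%) + 2.326 × 1.06% = 2.326%.
On $800,000,000: 0.02326 × $800,000,000 = $18,608,000.

$18,600,000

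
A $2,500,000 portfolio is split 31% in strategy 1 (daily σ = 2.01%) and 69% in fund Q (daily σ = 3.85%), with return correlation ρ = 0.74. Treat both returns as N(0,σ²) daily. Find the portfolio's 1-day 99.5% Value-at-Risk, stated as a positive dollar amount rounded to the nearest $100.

$202,600

σ_p² = 0.31²·2.01² + 0.69²·3.85² + 2·0.74·0.31·0.69·2.01·3.85 = 9.8950 (%²).
σ_p = √9.8950 = 3.146%.
At 99.5%, z = 2.576.
VaR = 2.576 × 3.146% = 8.104%; on $2,500,000 that is $202,600.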